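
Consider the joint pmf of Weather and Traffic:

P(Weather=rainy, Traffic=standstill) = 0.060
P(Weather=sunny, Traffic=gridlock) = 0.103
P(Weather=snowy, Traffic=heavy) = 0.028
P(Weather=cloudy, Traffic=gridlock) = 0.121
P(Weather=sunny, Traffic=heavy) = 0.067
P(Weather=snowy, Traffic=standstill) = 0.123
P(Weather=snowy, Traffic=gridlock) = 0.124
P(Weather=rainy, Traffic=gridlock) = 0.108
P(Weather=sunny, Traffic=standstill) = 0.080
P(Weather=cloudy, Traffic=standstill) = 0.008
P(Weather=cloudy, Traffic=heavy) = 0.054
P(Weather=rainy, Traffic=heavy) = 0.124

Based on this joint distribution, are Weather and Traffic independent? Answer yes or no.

P(Weather=snowy) = 0.275 and P(Traffic=standstill) = 0.271, so their product is 0.07453, but P(Weather=snowy, Traffic=standstill) = 0.123. Since these differ, Weather and Traffic are not independent.

no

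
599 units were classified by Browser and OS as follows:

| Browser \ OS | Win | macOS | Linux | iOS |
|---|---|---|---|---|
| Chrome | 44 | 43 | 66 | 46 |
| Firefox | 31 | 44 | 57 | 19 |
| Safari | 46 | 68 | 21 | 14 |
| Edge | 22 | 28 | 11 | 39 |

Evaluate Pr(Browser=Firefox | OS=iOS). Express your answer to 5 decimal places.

0.16102

Total with OS=iOS: 46 + 19 + 14 + 39 = 118.
P(Browser=Firefox | OS=iOS) = 19/118 = 0.16102.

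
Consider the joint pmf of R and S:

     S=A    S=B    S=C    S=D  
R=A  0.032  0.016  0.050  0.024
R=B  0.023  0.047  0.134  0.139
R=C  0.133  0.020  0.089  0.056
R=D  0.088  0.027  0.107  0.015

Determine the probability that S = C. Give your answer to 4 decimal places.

0.3800

P(S=C) = 0.050 + 0.134 + 0.089 + 0.107 = 0.380.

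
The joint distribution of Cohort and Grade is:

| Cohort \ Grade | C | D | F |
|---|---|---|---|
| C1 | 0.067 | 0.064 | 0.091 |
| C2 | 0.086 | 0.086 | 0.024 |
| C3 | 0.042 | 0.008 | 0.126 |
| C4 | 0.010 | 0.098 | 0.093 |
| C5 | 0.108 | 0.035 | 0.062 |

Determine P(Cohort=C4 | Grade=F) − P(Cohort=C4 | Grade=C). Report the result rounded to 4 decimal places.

0.2029

P(Grade=F) = 0.091 + 0.024 + 0.126 + 0.093 + 0.062 = 0.396; P(Cohort=C4 | Grade=F) = 0.093/0.396 = 0.23485.
P(Grade=C) = 0.067 + 0.086 + 0.042 + 0.010 + 0.108 = 0.313; P(Cohort=C4 | Grade=C) = 0.010/0.313 = 0.03195.
Difference = 0.2029.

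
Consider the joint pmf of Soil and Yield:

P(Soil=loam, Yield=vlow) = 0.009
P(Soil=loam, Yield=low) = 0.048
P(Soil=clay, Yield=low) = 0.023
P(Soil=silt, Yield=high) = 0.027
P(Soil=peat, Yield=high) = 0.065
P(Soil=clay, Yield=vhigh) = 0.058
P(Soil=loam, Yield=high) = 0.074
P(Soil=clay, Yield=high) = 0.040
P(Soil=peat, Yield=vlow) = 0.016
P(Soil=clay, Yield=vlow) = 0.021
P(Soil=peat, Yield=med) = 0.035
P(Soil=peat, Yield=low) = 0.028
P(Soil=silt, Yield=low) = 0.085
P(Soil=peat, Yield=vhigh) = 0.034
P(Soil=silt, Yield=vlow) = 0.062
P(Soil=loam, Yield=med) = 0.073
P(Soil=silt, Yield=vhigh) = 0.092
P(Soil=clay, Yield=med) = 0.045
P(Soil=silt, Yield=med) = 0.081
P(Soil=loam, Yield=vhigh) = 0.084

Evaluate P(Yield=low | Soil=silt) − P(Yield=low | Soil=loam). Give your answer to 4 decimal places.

P(Soil=silt) = 0.062 + 0.085 + 0.081 + 0.027 + 0.092 = 0.347; P(Yield=low | Soil=silt) = 0.085/0.347 = 0.24496.
P(Soil=loam) = 0.009 + 0.048 + 0.073 + 0.074 + 0.084 = 0.288; P(Yield=low | Soil=loam) = 0.048/0.288 = 0.16667.
Difference = 0.0783.

0.0783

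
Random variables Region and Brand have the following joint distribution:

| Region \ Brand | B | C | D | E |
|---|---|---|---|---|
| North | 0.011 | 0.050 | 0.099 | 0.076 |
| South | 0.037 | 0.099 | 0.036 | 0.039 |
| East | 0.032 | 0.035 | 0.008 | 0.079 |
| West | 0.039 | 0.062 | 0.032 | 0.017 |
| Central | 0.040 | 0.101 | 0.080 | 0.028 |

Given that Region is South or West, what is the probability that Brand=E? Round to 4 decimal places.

0.1551

P(Region=South) = 0.037 + 0.099 + 0.036 + 0.039 = 0.211.
P(Region=West) = 0.039 + 0.062 + 0.032 + 0.017 = 0.150.
P(Region ∈ {South, West}) = 0.211 + 0.150 = 0.361; P(Brand=E, Region ∈ {South, West}) = 0.039 + 0.017 = 0.056.
P(Brand=E | Region ∈ {South, West}) = 0.056/0.361 = 0.1551.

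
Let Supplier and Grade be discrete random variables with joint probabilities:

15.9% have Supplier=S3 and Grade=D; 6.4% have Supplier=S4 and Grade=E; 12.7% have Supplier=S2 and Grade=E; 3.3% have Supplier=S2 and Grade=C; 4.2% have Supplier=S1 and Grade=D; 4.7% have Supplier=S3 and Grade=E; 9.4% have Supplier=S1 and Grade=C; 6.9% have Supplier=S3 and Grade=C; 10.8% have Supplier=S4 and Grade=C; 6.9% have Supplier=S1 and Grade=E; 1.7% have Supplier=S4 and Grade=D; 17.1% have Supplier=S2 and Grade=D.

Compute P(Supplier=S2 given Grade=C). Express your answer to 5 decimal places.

P(Grade=C) = 0.094 + 0.033 + 0.069 + 0.108 = 0.304.
P(Supplier=S2 | Grade=C) = 0.033/0.304 = 0.10855.

0.10855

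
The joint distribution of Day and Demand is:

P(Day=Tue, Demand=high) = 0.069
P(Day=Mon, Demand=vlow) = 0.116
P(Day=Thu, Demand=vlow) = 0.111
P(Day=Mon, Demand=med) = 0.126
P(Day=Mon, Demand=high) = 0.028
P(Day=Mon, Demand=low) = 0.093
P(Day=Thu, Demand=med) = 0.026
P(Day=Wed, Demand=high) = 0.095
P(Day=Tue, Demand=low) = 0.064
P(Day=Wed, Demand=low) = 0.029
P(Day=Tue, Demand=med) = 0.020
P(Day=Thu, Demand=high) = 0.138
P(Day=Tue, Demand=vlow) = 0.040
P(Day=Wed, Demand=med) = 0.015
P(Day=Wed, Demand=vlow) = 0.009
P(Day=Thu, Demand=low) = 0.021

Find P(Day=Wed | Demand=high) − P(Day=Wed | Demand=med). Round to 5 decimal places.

P(Demand=high) = 0.028 + 0.069 + 0.095 + 0.138 = 0.330; P(Day=Wed | Demand=high) = 0.095/0.330 = 0.287879.
P(Demand=med) = 0.126 + 0.020 + 0.015 + 0.026 = 0.187; P(Day=Wed | Demand=med) = 0.015/0.187 = 0.080214.
Difference = 0.20766.

0.20766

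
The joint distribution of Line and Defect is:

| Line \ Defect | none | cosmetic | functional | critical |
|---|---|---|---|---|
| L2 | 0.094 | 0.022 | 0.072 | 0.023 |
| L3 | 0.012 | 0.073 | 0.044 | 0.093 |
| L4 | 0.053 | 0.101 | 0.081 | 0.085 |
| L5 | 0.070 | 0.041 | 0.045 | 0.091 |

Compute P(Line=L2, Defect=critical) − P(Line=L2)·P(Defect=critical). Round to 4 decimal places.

P(Line=L2) = 0.094 + 0.022 + 0.072 + 0.023 = 0.211.
P(Defect=critical) = 0.023 + 0.093 + 0.085 + 0.091 = 0.292.
P(Line=L2, Defect=critical) − P(Line=L2)P(Defect=critical) = 0.023 − 0.211×0.292 = -0.0386.

-0.0386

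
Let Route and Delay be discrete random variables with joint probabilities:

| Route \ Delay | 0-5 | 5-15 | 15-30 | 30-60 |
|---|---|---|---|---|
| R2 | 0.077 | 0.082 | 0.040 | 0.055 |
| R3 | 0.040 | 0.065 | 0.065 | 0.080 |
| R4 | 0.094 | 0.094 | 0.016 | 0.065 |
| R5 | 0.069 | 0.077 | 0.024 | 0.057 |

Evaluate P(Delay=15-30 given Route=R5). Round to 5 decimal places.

0.10573

P(Route=R5) = 0.069 + 0.077 + 0.024 + 0.057 = 0.227.
P(Delay=15-30 | Route=R5) = 0.024/0.227 = 0.10573.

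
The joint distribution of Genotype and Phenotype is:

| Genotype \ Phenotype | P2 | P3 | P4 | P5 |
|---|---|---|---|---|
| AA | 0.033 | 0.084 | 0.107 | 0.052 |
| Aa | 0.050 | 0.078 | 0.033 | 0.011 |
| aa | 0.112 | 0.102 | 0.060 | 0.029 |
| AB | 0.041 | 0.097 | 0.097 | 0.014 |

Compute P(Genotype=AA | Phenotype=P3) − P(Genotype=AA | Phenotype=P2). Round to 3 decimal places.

0.093

P(Phenotype=P3) = 0.084 + 0.078 + 0.102 + 0.097 = 0.361; P(Genotype=AA | Phenotype=P3) = 0.084/0.361 = 0.2327.
P(Phenotype=P2) = 0.033 + 0.050 + 0.112 + 0.041 = 0.236; P(Genotype=AA | Phenotype=P2) = 0.033/0.236 = 0.1398.
Difference = 0.093.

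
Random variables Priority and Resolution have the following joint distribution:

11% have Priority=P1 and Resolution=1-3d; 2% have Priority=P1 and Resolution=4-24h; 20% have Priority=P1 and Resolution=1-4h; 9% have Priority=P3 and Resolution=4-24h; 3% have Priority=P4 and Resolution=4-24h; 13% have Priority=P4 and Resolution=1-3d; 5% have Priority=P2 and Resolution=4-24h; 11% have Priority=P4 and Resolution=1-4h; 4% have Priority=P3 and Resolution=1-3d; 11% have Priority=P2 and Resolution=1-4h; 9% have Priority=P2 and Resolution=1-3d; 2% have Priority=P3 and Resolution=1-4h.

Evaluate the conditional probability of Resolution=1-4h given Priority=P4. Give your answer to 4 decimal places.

0.4074

P(Priority=P4) = 0.11 + 0.03 + 0.13 = 0.27.
P(Resolution=1-4h | Priority=P4) = 0.11/0.27 = 0.4074.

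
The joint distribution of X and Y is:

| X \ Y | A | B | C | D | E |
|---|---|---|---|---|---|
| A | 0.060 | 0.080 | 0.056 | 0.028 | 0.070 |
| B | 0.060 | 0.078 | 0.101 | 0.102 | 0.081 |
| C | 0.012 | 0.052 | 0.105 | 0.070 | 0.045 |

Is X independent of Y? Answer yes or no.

P(X=A) = 0.294 and P(Y=D) = 0.200, so their product is 0.05880, but P(X=A, Y=D) = 0.028. Since these differ, X and Y are not independent.

no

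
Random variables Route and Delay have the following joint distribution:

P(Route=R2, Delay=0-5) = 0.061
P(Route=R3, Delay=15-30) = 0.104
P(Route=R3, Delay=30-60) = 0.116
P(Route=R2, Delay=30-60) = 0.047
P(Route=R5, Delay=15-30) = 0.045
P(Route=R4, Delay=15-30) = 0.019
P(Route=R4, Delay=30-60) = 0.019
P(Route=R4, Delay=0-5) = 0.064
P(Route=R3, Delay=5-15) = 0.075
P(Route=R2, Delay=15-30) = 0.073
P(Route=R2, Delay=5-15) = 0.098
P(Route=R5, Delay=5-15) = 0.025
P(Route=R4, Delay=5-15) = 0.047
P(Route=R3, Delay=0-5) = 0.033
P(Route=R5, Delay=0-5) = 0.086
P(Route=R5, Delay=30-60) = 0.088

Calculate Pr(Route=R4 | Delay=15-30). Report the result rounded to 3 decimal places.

P(Delay=15-30) = 0.073 + 0.104 + 0.019 + 0.045 = 0.241.
P(Route=R4 | Delay=15-30) = 0.019/0.241 = 0.079.

0.079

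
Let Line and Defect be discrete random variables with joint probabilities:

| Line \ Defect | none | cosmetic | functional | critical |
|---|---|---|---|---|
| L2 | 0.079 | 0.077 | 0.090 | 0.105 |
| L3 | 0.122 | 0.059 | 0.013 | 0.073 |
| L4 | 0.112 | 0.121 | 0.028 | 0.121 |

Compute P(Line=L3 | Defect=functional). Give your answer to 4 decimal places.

0.0992

P(Defect=functional) = 0.090 + 0.013 + 0.028 = 0.131.
P(Line=L3 | Defect=functional) = 0.013/0.131 = 0.0992.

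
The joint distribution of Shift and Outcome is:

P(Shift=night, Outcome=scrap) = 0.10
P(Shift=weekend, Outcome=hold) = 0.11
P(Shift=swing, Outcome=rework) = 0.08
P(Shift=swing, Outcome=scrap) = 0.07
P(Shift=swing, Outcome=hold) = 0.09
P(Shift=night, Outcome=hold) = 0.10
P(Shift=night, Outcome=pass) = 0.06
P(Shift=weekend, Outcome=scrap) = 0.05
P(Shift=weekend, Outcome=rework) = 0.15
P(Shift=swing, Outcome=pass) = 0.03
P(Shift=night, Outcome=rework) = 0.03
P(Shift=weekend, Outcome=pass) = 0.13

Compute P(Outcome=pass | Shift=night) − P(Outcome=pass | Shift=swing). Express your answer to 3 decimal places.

0.096

P(Shift=night) = 0.06 + 0.03 + 0.10 + 0.10 = 0.29; P(Outcome=pass | Shift=night) = 0.06/0.29 = 0.2069.
P(Shift=swing) = 0.03 + 0.08 + 0.07 + 0.09 = 0.27; P(Outcome=pass | Shift=swing) = 0.03/0.27 = 0.1111.
Difference = 0.096.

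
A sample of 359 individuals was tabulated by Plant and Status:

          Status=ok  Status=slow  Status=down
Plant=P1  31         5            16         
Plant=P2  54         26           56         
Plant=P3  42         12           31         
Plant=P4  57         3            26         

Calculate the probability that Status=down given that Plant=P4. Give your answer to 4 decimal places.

Total with Plant=P4: 57 + 3 + 26 = 86.
P(Status=down | Plant=P4) = 26/86 = 0.3023.

0.3023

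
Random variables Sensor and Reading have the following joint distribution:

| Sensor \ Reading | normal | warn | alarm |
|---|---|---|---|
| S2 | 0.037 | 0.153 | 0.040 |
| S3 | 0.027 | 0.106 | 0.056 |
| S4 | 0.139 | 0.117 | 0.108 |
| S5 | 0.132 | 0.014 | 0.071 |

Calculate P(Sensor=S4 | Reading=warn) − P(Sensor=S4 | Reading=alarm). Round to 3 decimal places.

-0.093

P(Reading=warn) = 0.153 + 0.106 + 0.117 + 0.014 = 0.390; P(Sensor=S4 | Reading=warn) = 0.117/0.390 = 0.3000.
P(Reading=alarm) = 0.040 + 0.056 + 0.108 + 0.071 = 0.275; P(Sensor=S4 | Reading=alarm) = 0.108/0.275 = 0.3927.
Difference = -0.093.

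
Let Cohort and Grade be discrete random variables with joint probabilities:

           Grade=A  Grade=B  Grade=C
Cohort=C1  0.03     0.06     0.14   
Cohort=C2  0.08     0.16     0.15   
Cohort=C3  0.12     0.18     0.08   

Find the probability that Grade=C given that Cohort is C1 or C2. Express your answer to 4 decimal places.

0.4677

P(Cohort=C1) = 0.03 + 0.06 + 0.14 = 0.23.
P(Cohort=C2) = 0.08 + 0.16 + 0.15 = 0.39.
P(Cohort ∈ {C1, C2}) = 0.23 + 0.39 = 0.62; P(Grade=C, Cohort ∈ {C1, C2}) = 0.14 + 0.15 = 0.29.
P(Grade=C | Cohort ∈ {C1, C2}) = 0.29/0.62 = 0.4677.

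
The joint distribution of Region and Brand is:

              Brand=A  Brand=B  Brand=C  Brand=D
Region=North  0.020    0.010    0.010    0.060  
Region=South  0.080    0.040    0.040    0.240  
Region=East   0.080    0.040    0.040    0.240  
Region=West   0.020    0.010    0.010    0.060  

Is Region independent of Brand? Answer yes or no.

yes

Every cell satisfies P(Region,Brand) = P(Region)·P(Brand). For instance P(Region=West) = 0.100, P(Brand=B) = 0.100, and 0.100×0.100 = 0.010 matches the joint entry. So Region and Brand are independent.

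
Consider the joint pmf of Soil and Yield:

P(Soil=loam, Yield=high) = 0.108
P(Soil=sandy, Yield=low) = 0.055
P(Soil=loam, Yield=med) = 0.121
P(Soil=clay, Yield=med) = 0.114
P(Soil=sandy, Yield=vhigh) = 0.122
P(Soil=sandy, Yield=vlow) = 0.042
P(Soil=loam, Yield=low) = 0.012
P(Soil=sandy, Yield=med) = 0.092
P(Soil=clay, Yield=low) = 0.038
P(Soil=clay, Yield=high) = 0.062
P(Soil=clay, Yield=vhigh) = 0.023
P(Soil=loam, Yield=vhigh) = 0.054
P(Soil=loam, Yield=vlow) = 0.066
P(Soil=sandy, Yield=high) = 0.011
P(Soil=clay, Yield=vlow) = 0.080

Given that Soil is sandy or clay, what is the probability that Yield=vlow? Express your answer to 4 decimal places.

P(Soil=sandy) = 0.042 + 0.055 + 0.092 + 0.011 + 0.122 = 0.322.
P(Soil=clay) = 0.080 + 0.038 + 0.114 + 0.062 + 0.023 = 0.317.
P(Soil ∈ {sandy, clay}) = 0.322 + 0.317 = 0.639; P(Yield=vlow, Soil ∈ {sandy, clay}) = 0.042 + 0.080 = 0.122.
P(Yield=vlow | Soil ∈ {sandy, clay}) = 0.122/0.639 = 0.1909.

0.1909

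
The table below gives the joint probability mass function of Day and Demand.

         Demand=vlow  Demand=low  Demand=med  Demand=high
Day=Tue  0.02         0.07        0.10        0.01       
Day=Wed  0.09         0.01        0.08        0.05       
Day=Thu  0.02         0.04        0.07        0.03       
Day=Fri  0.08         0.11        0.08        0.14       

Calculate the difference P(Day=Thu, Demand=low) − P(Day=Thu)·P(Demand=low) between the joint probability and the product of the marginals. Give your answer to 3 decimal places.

P(Day=Thu) = 0.02 + 0.04 + 0.07 + 0.03 = 0.16.
P(Demand=low) = 0.07 + 0.01 + 0.04 + 0.11 = 0.23.
P(Day=Thu, Demand=low) − P(Day=Thu)P(Demand=low) = 0.04 − 0.16×0.23 = 0.003.

0.003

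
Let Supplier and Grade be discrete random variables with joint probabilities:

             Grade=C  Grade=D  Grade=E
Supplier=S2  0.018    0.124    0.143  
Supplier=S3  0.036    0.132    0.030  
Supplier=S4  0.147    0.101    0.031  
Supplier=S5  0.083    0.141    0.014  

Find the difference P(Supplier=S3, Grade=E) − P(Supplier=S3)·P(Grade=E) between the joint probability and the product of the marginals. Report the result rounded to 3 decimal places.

-0.013

P(Supplier=S3) = 0.036 + 0.132 + 0.030 = 0.198.
P(Grade=E) = 0.143 + 0.030 + 0.031 + 0.014 = 0.218.
P(Supplier=S3, Grade=E) − P(Supplier=S3)P(Grade=E) = 0.030 − 0.198×0.218 = -0.013.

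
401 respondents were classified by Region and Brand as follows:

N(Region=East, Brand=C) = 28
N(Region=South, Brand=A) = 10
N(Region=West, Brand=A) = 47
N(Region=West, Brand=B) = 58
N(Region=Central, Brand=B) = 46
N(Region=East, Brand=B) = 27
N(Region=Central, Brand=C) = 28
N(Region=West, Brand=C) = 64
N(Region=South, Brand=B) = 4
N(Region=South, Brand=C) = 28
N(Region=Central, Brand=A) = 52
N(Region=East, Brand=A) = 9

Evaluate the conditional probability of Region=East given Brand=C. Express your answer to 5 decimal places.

0.18919

Total with Brand=C: 28 + 28 + 64 + 28 = 148.
P(Region=East | Brand=C) = 28/148 = 0.18919.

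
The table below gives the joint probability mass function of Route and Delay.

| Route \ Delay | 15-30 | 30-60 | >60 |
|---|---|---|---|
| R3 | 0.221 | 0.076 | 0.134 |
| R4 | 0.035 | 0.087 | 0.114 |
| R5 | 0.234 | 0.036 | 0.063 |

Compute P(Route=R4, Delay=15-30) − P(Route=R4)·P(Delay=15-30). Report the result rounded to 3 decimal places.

-0.081

P(Route=R4) = 0.035 + 0.087 + 0.114 = 0.236.
P(Delay=15-30) = 0.221 + 0.035 + 0.234 = 0.490.
P(Route=R4, Delay=15-30) − P(Route=R4)P(Delay=15-30) = 0.035 − 0.236×0.490 = -0.081.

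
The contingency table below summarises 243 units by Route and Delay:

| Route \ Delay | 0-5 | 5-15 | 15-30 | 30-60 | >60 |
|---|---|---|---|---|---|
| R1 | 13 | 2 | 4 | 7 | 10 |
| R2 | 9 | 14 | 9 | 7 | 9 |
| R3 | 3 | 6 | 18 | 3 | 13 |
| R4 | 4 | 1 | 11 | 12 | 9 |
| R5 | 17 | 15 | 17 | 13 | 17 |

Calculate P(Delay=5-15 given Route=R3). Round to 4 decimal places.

Total with Route=R3: 3 + 6 + 18 + 3 + 13 = 43.
P(Delay=5-15 | Route=R3) = 6/43 = 0.1395.

0.1395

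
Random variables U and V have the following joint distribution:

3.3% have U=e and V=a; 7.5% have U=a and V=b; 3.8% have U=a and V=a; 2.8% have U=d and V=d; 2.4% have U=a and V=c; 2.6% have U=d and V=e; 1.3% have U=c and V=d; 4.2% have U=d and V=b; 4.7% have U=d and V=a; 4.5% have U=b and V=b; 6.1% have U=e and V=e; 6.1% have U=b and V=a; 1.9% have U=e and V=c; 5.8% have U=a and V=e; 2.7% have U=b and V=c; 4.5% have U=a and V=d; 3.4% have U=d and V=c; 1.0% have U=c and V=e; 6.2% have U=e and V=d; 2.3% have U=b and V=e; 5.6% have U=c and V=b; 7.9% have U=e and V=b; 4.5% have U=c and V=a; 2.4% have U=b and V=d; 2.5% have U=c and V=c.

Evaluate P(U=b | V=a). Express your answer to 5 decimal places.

0.27232

P(V=a) = 0.038 + 0.061 + 0.045 + 0.047 + 0.033 = 0.224.
P(U=b | V=a) = 0.061/0.224 = 0.27232.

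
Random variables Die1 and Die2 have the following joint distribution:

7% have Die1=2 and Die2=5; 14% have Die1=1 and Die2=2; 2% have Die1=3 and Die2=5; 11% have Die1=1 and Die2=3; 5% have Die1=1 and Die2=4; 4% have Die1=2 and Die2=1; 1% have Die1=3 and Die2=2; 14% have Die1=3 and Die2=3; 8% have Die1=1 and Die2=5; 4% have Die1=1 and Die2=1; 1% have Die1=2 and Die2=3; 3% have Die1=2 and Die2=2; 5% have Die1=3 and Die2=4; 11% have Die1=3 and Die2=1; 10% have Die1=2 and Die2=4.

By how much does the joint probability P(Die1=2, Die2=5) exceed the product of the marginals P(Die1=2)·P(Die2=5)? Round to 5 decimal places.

0.02750

P(Die1=2) = 0.04 + 0.03 + 0.01 + 0.10 + 0.07 = 0.25.
P(Die2=5) = 0.08 + 0.07 + 0.02 = 0.17.
P(Die1=2, Die2=5) − P(Die1=2)P(Die2=5) = 0.07 − 0.25×0.17 = 0.02750.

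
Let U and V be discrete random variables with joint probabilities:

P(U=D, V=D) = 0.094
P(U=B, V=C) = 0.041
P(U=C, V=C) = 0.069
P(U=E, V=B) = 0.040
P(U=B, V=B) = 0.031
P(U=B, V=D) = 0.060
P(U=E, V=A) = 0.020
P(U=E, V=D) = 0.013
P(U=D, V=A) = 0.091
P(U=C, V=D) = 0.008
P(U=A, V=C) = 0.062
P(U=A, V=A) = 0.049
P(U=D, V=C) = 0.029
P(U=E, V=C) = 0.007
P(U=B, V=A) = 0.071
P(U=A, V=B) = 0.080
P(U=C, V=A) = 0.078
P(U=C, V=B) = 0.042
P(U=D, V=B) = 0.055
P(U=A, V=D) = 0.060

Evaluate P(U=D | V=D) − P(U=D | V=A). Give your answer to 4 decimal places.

P(V=D) = 0.060 + 0.060 + 0.008 + 0.094 + 0.013 = 0.235; P(U=D | V=D) = 0.094/0.235 = 0.40000.
P(V=A) = 0.049 + 0.071 + 0.078 + 0.091 + 0.020 = 0.309; P(U=D | V=A) = 0.091/0.309 = 0.29450.
Difference = 0.1055.

0.1055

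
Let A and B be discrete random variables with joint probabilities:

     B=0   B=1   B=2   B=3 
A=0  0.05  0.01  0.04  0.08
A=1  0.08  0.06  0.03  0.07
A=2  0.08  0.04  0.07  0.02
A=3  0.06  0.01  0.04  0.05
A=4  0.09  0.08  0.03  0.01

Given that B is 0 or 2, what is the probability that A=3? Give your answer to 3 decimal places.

0.175

P(B=0) = 0.05 + 0.08 + 0.08 + 0.06 + 0.09 = 0.36.
P(B=2) = 0.04 + 0.03 + 0.07 + 0.04 + 0.03 = 0.21.
P(B ∈ {0, 2}) = 0.36 + 0.21 = 0.57; P(A=3, B ∈ {0, 2}) = 0.06 + 0.04 = 0.10.
P(A=3 | B ∈ {0, 2}) = 0.10/0.57 = 0.175.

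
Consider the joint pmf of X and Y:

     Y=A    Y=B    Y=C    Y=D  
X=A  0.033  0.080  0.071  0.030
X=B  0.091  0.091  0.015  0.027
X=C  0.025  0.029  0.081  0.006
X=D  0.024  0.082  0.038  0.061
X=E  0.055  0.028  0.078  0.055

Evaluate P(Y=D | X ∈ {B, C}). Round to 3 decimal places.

P(X=B) = 0.091 + 0.091 + 0.015 + 0.027 = 0.224.
P(X=C) = 0.025 + 0.029 + 0.081 + 0.006 = 0.141.
P(X ∈ {B, C}) = 0.224 + 0.141 = 0.365; P(Y=D, X ∈ {B, C}) = 0.027 + 0.006 = 0.033.
P(Y=D | X ∈ {B, C}) = 0.033/0.365 = 0.090.

0.090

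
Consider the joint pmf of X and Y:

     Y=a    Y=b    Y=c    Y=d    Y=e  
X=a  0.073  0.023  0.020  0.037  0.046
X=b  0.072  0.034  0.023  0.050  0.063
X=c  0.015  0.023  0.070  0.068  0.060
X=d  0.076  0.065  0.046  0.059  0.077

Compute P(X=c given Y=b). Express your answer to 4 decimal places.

0.1586

P(Y=b) = 0.023 + 0.034 + 0.023 + 0.065 = 0.145.
P(X=c | Y=b) = 0.023/0.145 = 0.1586.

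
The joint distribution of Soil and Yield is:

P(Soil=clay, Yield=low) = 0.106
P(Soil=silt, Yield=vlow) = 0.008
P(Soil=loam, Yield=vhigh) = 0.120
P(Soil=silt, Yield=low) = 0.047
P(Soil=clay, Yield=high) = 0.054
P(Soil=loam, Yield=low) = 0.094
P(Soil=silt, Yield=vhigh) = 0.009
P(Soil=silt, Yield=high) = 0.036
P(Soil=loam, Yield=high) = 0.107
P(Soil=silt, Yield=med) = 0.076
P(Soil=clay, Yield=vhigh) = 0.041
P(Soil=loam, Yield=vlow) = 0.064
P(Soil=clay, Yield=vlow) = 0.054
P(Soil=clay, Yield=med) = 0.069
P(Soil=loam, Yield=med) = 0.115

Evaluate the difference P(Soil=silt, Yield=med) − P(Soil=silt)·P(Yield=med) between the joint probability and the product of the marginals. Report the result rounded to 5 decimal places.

0.03024

P(Soil=silt) = 0.008 + 0.047 + 0.076 + 0.036 + 0.009 = 0.176.
P(Yield=med) = 0.115 + 0.069 + 0.076 = 0.260.
P(Soil=silt, Yield=med) − P(Soil=silt)P(Yield=med) = 0.076 − 0.176×0.260 = 0.03024.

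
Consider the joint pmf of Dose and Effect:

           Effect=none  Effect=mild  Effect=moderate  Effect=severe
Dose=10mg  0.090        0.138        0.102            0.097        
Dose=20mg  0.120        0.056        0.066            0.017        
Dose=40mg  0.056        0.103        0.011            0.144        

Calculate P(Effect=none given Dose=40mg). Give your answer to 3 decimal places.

0.178

P(Dose=40mg) = 0.056 + 0.103 + 0.011 + 0.144 = 0.314.
P(Effect=none | Dose=40mg) = 0.056/0.314 = 0.178.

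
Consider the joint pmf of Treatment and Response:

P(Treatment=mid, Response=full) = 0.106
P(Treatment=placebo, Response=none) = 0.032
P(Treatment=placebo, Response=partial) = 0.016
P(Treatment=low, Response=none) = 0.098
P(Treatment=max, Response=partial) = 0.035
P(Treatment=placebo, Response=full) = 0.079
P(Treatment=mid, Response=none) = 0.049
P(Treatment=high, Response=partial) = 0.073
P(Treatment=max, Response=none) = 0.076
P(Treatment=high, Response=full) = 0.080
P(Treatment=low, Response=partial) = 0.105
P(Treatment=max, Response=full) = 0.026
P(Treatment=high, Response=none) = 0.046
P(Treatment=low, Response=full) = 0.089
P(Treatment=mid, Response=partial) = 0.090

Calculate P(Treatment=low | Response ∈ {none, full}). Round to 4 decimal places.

0.2746

P(Response=none) = 0.032 + 0.098 + 0.049 + 0.046 + 0.076 = 0.301.
P(Response=full) = 0.079 + 0.089 + 0.106 + 0.080 + 0.026 = 0.380.
P(Response ∈ {none, full}) = 0.301 + 0.380 = 0.681; P(Treatment=low, Response ∈ {none, full}) = 0.098 + 0.089 = 0.187.
P(Treatment=low | Response ∈ {none, full}) = 0.187/0.681 = 0.2746.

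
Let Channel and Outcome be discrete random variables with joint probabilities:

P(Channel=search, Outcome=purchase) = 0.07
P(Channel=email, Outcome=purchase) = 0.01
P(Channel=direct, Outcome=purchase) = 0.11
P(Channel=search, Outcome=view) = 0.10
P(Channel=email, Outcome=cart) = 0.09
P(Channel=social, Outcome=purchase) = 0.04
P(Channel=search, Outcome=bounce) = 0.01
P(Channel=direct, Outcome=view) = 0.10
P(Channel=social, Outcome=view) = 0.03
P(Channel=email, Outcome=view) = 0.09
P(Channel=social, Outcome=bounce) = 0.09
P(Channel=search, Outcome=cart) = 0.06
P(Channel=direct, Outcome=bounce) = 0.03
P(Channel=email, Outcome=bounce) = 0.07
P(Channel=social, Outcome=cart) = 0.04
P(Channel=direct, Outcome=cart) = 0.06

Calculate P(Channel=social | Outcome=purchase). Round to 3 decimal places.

P(Outcome=purchase) = 0.01 + 0.07 + 0.04 + 0.11 = 0.23.
P(Channel=social | Outcome=purchase) = 0.04/0.23 = 0.174.

0.174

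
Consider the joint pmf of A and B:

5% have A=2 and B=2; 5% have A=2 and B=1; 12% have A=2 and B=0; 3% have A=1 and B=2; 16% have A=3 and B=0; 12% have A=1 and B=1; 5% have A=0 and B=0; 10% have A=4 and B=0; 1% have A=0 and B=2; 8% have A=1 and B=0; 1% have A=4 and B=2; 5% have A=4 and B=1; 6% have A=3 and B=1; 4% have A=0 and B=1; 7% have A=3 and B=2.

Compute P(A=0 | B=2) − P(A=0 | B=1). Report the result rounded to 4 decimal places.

-0.0662

P(B=2) = 0.01 + 0.03 + 0.05 + 0.07 + 0.01 = 0.17; P(A=0 | B=2) = 0.01/0.17 = 0.05882.
P(B=1) = 0.04 + 0.12 + 0.05 + 0.06 + 0.05 = 0.32; P(A=0 | B=1) = 0.04/0.32 = 0.12500.
Difference = -0.0662.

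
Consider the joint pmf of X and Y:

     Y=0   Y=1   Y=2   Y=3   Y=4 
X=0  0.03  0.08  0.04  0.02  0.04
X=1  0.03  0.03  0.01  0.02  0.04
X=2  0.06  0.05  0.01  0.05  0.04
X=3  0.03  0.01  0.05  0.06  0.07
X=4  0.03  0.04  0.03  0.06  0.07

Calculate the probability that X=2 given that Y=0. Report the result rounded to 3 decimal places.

0.333

P(Y=0) = 0.03 + 0.03 + 0.06 + 0.03 + 0.03 = 0.18.
P(X=2 | Y=0) = 0.06/0.18 = 0.333.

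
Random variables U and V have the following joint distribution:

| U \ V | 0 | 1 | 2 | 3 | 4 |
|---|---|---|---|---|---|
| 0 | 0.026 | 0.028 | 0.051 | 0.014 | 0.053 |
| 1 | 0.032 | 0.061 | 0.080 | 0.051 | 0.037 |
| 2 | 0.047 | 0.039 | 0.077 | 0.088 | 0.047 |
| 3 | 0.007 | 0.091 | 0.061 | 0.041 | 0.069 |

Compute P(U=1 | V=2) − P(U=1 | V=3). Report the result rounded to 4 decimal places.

0.0345

P(V=2) = 0.051 + 0.080 + 0.077 + 0.061 = 0.269; P(U=1 | V=2) = 0.080/0.269 = 0.29740.
P(V=3) = 0.014 + 0.051 + 0.088 + 0.041 = 0.194; P(U=1 | V=3) = 0.051/0.194 = 0.26289.
Difference = 0.0345.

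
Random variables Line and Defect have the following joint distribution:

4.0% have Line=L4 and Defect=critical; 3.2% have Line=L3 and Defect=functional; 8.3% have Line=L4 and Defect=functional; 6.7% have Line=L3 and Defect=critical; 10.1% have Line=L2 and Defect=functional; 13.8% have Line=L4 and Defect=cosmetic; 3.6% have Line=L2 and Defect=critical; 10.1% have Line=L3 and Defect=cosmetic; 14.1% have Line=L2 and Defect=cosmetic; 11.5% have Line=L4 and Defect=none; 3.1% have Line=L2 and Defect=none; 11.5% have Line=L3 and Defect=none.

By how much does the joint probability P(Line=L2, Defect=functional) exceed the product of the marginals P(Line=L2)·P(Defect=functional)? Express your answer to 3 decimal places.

0.034

P(Line=L2) = 0.031 + 0.141 + 0.101 + 0.036 = 0.309.
P(Defect=functional) = 0.101 + 0.032 + 0.083 = 0.216.
P(Line=L2, Defect=functional) − P(Line=L2)P(Defect=functional) = 0.101 − 0.309×0.216 = 0.034.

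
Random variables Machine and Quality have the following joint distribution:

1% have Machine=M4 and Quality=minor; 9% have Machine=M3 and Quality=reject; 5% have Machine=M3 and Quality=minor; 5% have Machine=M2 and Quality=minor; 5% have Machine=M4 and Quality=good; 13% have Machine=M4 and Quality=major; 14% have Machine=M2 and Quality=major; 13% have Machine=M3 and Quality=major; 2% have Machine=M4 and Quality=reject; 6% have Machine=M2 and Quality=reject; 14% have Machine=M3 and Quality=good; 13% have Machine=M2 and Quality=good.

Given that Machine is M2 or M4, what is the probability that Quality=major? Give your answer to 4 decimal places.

0.4576

P(Machine=M2) = 0.13 + 0.05 + 0.14 + 0.06 = 0.38.
P(Machine=M4) = 0.05 + 0.01 + 0.13 + 0.02 = 0.21.
P(Machine ∈ {M2, M4}) = 0.38 + 0.21 = 0.59; P(Quality=major, Machine ∈ {M2, M4}) = 0.14 + 0.13 = 0.27.
P(Quality=major | Machine ∈ {M2, M4}) = 0.27/0.59 = 0.4576.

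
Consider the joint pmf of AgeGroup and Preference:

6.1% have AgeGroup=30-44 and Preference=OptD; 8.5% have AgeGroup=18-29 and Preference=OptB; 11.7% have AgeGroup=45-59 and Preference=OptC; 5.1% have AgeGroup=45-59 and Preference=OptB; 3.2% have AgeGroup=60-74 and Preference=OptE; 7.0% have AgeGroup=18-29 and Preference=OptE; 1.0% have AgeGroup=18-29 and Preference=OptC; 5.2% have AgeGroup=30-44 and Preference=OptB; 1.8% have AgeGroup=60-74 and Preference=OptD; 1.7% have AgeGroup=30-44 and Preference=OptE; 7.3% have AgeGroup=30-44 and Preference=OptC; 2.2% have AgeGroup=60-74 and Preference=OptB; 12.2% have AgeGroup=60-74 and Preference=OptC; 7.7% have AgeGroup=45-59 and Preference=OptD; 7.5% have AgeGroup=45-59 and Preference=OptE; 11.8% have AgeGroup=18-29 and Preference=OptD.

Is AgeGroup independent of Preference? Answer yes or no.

P(AgeGroup=18-29) = 0.283 and P(Preference=OptC) = 0.322, so their product is 0.09113, but P(AgeGroup=18-29, Preference=OptC) = 0.010. Since these differ, AgeGroup and Preference are not independent.

no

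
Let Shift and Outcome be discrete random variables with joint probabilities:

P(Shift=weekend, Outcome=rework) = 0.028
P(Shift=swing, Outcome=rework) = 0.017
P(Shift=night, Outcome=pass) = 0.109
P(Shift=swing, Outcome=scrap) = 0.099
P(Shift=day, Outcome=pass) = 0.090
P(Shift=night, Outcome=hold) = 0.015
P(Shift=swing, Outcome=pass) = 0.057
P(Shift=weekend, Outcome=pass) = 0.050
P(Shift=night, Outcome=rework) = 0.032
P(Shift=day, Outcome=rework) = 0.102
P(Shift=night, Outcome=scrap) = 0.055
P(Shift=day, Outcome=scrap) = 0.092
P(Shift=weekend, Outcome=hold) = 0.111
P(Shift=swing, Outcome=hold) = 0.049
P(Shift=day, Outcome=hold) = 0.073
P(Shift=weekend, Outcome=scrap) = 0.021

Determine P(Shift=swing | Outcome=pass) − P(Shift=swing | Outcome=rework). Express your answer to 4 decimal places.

P(Outcome=pass) = 0.090 + 0.057 + 0.109 + 0.050 = 0.306; P(Shift=swing | Outcome=pass) = 0.057/0.306 = 0.18627.
P(Outcome=rework) = 0.102 + 0.017 + 0.032 + 0.028 = 0.179; P(Shift=swing | Outcome=rework) = 0.017/0.179 = 0.09497.
Difference = 0.0913.

0.0913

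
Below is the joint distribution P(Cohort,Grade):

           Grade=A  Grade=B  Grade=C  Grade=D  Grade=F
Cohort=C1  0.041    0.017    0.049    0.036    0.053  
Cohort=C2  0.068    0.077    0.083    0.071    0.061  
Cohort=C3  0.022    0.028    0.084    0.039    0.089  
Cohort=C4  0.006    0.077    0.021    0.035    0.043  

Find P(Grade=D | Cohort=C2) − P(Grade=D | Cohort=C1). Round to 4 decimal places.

0.0135

P(Cohort=C2) = 0.068 + 0.077 + 0.083 + 0.071 + 0.061 = 0.360; P(Grade=D | Cohort=C2) = 0.071/0.360 = 0.19722.
P(Cohort=C1) = 0.041 + 0.017 + 0.049 + 0.036 + 0.053 = 0.196; P(Grade=D | Cohort=C1) = 0.036/0.196 = 0.18367.
Difference = 0.0135.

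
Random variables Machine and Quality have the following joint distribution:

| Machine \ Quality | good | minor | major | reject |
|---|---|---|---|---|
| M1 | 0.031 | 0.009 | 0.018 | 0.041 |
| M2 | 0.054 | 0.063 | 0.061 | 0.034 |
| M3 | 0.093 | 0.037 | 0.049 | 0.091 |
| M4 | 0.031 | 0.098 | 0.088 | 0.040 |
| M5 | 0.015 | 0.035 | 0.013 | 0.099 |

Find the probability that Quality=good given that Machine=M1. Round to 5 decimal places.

0.31313

P(Machine=M1) = 0.031 + 0.009 + 0.018 + 0.041 = 0.099.
P(Quality=good | Machine=M1) = 0.031/0.099 = 0.31313.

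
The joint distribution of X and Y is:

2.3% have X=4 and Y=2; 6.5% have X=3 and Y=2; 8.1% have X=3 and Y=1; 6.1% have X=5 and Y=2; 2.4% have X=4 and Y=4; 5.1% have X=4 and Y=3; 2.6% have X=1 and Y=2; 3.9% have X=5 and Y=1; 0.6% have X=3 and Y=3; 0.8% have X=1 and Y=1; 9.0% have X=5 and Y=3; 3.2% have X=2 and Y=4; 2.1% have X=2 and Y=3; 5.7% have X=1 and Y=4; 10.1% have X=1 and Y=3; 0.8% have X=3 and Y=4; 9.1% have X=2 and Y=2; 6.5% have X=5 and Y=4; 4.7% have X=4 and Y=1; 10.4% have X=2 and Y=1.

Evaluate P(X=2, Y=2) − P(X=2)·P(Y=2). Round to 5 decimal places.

0.02503

P(X=2) = 0.104 + 0.091 + 0.021 + 0.032 = 0.248.
P(Y=2) = 0.026 + 0.091 + 0.065 + 0.023 + 0.061 = 0.266.
P(X=2, Y=2) − P(X=2)P(Y=2) = 0.091 − 0.248×0.266 = 0.02503.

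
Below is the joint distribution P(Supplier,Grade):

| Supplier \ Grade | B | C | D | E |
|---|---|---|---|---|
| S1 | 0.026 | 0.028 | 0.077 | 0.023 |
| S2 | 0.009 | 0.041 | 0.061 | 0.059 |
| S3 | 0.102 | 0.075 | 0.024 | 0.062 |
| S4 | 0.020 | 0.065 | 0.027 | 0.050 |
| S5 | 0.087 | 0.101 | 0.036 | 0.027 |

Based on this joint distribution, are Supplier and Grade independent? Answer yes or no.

P(Supplier=S1) = 0.154 and P(Grade=D) = 0.225, so their product is 0.03465, but P(Supplier=S1, Grade=D) = 0.077. Since these differ, Supplier and Grade are not independent.

no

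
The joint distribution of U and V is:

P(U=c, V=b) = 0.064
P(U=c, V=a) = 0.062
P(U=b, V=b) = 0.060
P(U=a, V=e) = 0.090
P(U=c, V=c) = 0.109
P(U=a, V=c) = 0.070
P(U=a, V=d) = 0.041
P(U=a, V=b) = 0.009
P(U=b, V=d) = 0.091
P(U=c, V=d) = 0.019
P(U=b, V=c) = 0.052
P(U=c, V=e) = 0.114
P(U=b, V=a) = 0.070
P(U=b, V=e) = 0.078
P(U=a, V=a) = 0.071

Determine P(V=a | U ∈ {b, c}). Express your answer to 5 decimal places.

0.18359

P(U=b) = 0.070 + 0.060 + 0.052 + 0.091 + 0.078 = 0.351.
P(U=c) = 0.062 + 0.064 + 0.109 + 0.019 + 0.114 = 0.368.
P(U ∈ {b, c}) = 0.351 + 0.368 = 0.719; P(V=a, U ∈ {b, c}) = 0.070 + 0.062 = 0.132.
P(V=a | U ∈ {b, c}) = 0.132/0.719 = 0.18359.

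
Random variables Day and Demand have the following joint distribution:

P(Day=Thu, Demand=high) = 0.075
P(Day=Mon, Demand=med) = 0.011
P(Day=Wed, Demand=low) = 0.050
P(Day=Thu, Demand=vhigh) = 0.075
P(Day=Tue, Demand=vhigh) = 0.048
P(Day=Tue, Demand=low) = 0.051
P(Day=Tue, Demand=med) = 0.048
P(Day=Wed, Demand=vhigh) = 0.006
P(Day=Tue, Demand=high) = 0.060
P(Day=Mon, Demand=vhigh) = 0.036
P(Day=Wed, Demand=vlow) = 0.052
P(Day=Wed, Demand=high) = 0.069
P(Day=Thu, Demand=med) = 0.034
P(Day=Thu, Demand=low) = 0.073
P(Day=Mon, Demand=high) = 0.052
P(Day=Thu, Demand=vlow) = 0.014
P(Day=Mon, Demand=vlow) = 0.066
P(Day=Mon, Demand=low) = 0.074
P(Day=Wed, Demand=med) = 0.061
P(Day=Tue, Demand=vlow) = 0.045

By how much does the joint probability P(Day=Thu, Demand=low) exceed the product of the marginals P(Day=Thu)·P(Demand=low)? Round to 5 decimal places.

0.00579

P(Day=Thu) = 0.014 + 0.073 + 0.034 + 0.075 + 0.075 = 0.271.
P(Demand=low) = 0.074 + 0.051 + 0.050 + 0.073 = 0.248.
P(Day=Thu, Demand=low) − P(Day=Thu)P(Demand=low) = 0.073 − 0.271×0.248 = 0.00579.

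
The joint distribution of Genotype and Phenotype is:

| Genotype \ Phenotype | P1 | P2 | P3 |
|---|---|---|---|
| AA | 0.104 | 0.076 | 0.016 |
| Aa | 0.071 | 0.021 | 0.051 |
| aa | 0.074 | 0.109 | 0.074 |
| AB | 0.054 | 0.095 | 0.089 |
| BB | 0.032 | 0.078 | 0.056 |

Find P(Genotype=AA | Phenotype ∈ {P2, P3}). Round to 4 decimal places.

P(Phenotype=P2) = 0.076 + 0.021 + 0.109 + 0.095 + 0.078 = 0.379.
P(Phenotype=P3) = 0.016 + 0.051 + 0.074 + 0.089 + 0.056 = 0.286.
P(Phenotype ∈ {P2, P3}) = 0.379 + 0.286 = 0.665; P(Genotype=AA, Phenotype ∈ {P2, P3}) = 0.076 + 0.016 = 0.092.
P(Genotype=AA | Phenotype ∈ {P2, P3}) = 0.092/0.665 = 0.1383.

0.1383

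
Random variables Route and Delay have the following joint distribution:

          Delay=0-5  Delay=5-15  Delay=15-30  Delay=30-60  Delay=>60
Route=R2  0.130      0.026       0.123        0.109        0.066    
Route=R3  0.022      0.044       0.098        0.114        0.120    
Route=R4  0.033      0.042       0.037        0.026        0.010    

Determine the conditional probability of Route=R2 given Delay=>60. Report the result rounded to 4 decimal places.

P(Delay=>60) = 0.066 + 0.120 + 0.010 = 0.196.
P(Route=R2 | Delay=>60) = 0.066/0.196 = 0.3367.

0.3367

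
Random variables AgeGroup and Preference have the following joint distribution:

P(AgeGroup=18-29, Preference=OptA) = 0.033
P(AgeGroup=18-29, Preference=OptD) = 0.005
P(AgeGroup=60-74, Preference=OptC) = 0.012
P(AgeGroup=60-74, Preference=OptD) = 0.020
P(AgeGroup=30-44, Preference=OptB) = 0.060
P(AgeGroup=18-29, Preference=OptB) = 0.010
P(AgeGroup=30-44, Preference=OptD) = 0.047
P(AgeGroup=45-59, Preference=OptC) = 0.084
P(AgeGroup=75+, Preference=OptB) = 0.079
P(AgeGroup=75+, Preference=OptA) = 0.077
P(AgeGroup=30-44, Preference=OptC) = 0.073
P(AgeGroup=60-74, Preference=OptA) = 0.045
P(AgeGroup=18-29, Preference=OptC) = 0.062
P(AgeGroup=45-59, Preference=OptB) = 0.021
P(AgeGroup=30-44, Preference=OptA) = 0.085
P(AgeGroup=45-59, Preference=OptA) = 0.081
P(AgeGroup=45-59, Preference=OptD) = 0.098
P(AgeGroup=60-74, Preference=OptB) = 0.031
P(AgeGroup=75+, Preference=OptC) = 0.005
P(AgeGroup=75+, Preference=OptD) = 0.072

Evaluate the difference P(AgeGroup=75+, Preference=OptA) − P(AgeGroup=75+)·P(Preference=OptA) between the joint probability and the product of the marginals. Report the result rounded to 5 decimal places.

P(AgeGroup=75+) = 0.077 + 0.079 + 0.005 + 0.072 = 0.233.
P(Preference=OptA) = 0.033 + 0.085 + 0.081 + 0.045 + 0.077 = 0.321.
P(AgeGroup=75+, Preference=OptA) − P(AgeGroup=75+)P(Preference=OptA) = 0.077 − 0.233×0.321 = 0.00221.

0.00221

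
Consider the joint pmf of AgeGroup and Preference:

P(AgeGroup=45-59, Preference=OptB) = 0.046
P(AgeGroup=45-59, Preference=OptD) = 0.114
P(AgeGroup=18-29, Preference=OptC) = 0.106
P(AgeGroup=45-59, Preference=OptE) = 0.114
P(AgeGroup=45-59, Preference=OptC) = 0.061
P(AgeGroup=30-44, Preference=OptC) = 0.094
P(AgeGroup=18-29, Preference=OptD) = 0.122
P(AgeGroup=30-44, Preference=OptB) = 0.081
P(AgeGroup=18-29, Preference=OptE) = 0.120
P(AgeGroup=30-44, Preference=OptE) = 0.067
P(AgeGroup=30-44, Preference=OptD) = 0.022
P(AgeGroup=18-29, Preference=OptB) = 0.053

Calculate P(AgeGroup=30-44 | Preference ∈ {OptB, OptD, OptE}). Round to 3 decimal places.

P(Preference=OptB) = 0.053 + 0.081 + 0.046 = 0.180.
P(Preference=OptD) = 0.122 + 0.022 + 0.114 = 0.258.
P(Preference=OptE) = 0.120 + 0.067 + 0.114 = 0.301.
P(Preference ∈ {OptB, OptD, OptE}) = 0.180 + 0.258 + 0.301 = 0.739; P(AgeGroup=30-44, Preference ∈ {OptB, OptD, OptE}) = 0.081 + 0.022 + 0.067 = 0.170.
P(AgeGroup=30-44 | Preference ∈ {OptB, OptD, OptE}) = 0.170/0.739 = 0.230.

0.230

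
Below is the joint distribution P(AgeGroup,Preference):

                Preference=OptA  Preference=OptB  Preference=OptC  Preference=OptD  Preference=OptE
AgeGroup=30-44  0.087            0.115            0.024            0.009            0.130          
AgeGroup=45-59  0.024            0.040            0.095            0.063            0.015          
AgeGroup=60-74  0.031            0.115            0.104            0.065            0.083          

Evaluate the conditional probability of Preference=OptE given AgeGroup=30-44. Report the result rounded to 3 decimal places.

P(AgeGroup=30-44) = 0.087 + 0.115 + 0.024 + 0.009 + 0.130 = 0.365.
P(Preference=OptE | AgeGroup=30-44) = 0.130/0.365 = 0.356.

0.356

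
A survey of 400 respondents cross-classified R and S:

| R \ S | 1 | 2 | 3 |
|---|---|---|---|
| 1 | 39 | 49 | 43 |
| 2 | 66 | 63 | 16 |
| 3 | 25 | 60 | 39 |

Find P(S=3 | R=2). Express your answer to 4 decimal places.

0.1103

Total with R=2: 66 + 63 + 16 = 145.
P(S=3 | R=2) = 16/145 = 0.1103.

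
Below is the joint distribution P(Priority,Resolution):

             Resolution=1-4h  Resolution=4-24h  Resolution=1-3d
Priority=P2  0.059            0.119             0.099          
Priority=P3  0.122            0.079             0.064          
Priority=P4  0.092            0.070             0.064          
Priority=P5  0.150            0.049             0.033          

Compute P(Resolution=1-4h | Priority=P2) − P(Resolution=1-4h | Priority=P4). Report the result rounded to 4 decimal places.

-0.1941

P(Priority=P2) = 0.059 + 0.119 + 0.099 = 0.277; P(Resolution=1-4h | Priority=P2) = 0.059/0.277 = 0.21300.
P(Priority=P4) = 0.092 + 0.070 + 0.064 = 0.226; P(Resolution=1-4h | Priority=P4) = 0.092/0.226 = 0.40708.
Difference = -0.1941.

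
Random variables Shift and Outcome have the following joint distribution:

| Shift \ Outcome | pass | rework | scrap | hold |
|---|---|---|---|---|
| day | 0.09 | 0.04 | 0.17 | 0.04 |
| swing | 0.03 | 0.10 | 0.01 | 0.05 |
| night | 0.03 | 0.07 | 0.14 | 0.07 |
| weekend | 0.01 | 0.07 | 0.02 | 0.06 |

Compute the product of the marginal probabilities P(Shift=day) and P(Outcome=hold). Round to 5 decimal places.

0.07480

P(Shift=day) = 0.09 + 0.04 + 0.17 + 0.04 = 0.34.
P(Outcome=hold) = 0.04 + 0.05 + 0.07 + 0.06 = 0.22.
Product: 0.34 × 0.22 = 0.07480.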